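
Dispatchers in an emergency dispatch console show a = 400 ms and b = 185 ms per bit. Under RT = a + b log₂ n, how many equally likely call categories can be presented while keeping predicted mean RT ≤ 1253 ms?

Set 400 + 185·log₂ n ≤ 1253 → log₂ n ≤ (1253 − 400)/185 = 4.6108.
So n ≤ 2^4.6108 = 24.434; the largest integer n is 24.

24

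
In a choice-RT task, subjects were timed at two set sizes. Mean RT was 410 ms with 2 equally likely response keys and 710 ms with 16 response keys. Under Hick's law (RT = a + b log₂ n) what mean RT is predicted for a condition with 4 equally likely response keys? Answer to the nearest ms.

RT is linear in log₂ n, so two points fix the line:
  b = (710 − 410) / (log₂ 16 − log₂ 2) = 300 / (4 − 1) = 100 ms/bit
  a = 410 − 100 × 1 = 310 ms
Then RT(4) = 310 + 100 × log₂ 4 = 310 + 100 × 2 ≈ 510.000 ms.

510 ms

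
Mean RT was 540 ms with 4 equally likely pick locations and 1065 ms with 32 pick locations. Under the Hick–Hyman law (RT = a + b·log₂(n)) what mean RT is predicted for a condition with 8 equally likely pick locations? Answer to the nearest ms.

RT is linear in log₂ n, so two points fix the line:
  b = (1065 − 540) / (log₂ 32 − log₂ 4) = 525 / (5 − 2) = 175 ms/bit
  a = 540 − 175 × 2 = 190 ms
Then RT(8) = 190 + 175 × log₂ 8 = 190 + 175 × 3 ≈ 715.000 ms.

715 ms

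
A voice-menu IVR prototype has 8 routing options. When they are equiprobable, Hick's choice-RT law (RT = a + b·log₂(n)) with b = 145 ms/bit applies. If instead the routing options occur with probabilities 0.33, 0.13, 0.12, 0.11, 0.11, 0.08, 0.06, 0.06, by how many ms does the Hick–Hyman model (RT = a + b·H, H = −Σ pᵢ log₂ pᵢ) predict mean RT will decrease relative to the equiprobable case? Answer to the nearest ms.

The RT saving is b·ΔH. Equiprobable H₀ = log₂(8) = 3.0000 bits; with the given probabilities H = 2.7567 bits.
b·(H₀ − H) = 145 × (3.0000 − 2.7567) = 35.28 ms.

35 ms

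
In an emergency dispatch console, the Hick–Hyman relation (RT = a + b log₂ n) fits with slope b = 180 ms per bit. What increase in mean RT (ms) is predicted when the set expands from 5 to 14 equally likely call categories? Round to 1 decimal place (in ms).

267.4 ms

The intercept a cancels: ΔRT = b·(log₂ n₂ − log₂ n₁) = b·log₂(n₂/n₁).
log₂(14) − log₂(5) = 3.8074 − 2.3219 = 1.4854.
ΔRT = 180 × 1.4854 = 267.377 ms.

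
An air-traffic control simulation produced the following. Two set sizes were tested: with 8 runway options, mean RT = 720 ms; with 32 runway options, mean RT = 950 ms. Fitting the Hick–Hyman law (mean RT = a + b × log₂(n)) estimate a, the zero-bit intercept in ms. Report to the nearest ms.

375 ms

Slope: b = (950 − 720) / (log₂ 32 − log₂ 8) = 230/2.0000 = 115 ms/bit.
a = RT₁ − b·log₂ n₁ = 720 − 115 × 3 = 375.000 ms.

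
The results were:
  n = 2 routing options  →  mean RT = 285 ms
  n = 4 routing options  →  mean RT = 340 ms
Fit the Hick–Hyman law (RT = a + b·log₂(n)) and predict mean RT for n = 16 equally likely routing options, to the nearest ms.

450 ms

Fit slope and intercept:
  b = (340 − 285) / (log₂ 4 − log₂ 2) = 55 / (2 − 1) = 55 ms/bit
  a = 285 − 55 × 1 = 230 ms
Then RT(16) = 230 + 55 × log₂ 16 = 230 + 55 × 4 ≈ 450.000 ms.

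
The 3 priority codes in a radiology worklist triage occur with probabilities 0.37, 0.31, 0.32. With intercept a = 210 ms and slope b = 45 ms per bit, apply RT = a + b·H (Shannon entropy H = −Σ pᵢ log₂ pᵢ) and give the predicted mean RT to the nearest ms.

H = 0.37·log₂(1/0.37) + 0.31·log₂(1/0.31) + 0.32·log₂(1/0.32) = 1.5806 bits.
RT = 210 + 45 × 1.5806 = 281.13 ms.

281 ms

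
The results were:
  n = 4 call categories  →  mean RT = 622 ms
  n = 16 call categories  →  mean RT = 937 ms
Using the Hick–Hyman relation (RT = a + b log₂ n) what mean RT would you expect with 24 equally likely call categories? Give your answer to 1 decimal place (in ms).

1029.1 ms

Fit slope and intercept:
  b = (937 − 622) / (log₂ 16 − log₂ 4) = 315 / (4 − 2) = 157.500 ms/bit
  a = 622 − 157.500 × 2 = 307.000 ms
Then RT(24) = 307.000 + 157.500 × log₂ 24 = 307.000 + 157.500 × 4.5850 ≈ 1029.132 ms.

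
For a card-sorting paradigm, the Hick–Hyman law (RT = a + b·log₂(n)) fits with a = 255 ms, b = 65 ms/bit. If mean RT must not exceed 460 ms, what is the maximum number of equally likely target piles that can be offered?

8

65·log₂ n ≤ 460 − 255 = 205, giving log₂ n ≤ 3.1538 and n ≤ 8.900. The largest whole number is 8.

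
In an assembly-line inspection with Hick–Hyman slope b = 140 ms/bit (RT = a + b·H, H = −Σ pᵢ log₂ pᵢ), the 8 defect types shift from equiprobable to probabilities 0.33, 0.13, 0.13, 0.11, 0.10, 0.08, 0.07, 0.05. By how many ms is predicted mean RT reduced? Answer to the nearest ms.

Equiprobable entropy H₀ = log₂ 8 = 3.0000 bits.
Skewed entropy H = −Σ pᵢ log₂ pᵢ = 2.7518 bits.
ΔRT = b·(H₀ − H) = 140 × 0.2482 = 34.75 ms.

35 ms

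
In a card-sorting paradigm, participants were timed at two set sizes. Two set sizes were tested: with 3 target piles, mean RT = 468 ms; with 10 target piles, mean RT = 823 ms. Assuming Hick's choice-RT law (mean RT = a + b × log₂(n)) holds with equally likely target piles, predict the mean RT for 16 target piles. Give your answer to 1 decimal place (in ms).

Solve the two-equation system in a and b:
  b = (823 − 468) / (log₂ 10 − log₂ 3) = 355 / (3.3219 − 1.5850) = 204.379 ms/bit
  a = 468 − 204.379 × 1.5850 = 144.066 ms
Then RT(16) = 144.066 + 204.379 × log₂ 16 = 144.066 + 204.379 × 4 ≈ 961.584 ms.

961.6 ms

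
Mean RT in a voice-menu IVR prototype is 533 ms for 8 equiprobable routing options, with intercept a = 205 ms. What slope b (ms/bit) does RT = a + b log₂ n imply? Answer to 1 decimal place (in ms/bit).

b = (533 − 205) / log₂(8) = 328 / 3 = 109.333 ms/bit.

109.3 ms/bit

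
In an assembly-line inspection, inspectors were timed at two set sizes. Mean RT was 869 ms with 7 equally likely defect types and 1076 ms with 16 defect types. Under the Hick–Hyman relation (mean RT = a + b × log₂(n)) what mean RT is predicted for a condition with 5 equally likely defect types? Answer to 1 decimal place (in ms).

Fit slope and intercept:
  b = (1076 − 869) / (log₂ 16 − log₂ 7) = 207 / (4 − 2.8074) = 173.564 ms/bit
  a = 869 − 173.564 × 2.8074 = 381.745 ms
Then RT(5) = 381.745 + 173.564 × log₂ 5 = 381.745 + 173.564 × 2.3219 ≈ 784.747 ms.

784.7 ms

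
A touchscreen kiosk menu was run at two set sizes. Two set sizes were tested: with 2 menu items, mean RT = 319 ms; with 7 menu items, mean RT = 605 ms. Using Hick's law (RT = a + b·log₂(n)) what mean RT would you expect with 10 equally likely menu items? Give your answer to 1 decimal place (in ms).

686.4 ms

RT is linear in log₂ n, so two points fix the line:
  b = (605 − 319) / (log₂ 7 − log₂ 2) = 286 / (2.8074 − 1) = 158.242 ms/bit
  a = 319 − 158.242 × 1 = 160.758 ms
Then RT(10) = 160.758 + 158.242 × log₂ 10 = 160.758 + 158.242 × 3.3219 ≈ 686.427 ms.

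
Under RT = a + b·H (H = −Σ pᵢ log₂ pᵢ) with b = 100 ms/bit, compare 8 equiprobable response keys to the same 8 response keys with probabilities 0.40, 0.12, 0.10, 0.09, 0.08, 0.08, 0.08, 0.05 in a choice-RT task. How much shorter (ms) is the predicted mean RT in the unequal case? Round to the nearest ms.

37 ms

Equiprobable entropy H₀ = log₂ 8 = 3.0000 bits.
Skewed entropy H = −Σ pᵢ log₂ pᵢ = 2.6313 bits.
ΔRT = b·(H₀ − H) = 100 × 0.3687 = 36.87 ms.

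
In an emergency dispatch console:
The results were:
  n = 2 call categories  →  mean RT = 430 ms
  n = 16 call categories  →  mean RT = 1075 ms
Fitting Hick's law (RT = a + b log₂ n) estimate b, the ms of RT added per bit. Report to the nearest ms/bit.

215 ms/bit

The slope on a log₂ axis is (1075 − 430) / (4 − 1) = 215 ms/bit.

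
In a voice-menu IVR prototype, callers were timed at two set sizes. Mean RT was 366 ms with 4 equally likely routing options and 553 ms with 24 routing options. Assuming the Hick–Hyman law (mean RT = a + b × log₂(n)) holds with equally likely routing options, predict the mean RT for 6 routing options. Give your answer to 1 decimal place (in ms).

With log₂ n on the abscissa the relation is linear; from the two conditions:
  b = (553 − 366) / (log₂ 24 − log₂ 4) = 187 / (4.5850 − 2) = 72.341 ms/bit
  a = 366 − 72.341 × 2 = 221.317 ms
Then RT(6) = 221.317 + 72.341 × log₂ 6 = 221.317 + 72.341 × 2.5850 ≈ 408.317 ms.

408.3 ms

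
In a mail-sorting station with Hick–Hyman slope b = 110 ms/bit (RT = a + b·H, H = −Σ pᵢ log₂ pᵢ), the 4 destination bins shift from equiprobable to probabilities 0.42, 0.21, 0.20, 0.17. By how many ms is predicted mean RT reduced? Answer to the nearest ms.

11 ms

The RT saving is b·ΔH. Equiprobable H₀ = log₂(4) = 2.0000 bits; with the given probabilities H = 1.8974 bits.
b·(H₀ − H) = 110 × (2.0000 − 1.8974) = 11.28 ms.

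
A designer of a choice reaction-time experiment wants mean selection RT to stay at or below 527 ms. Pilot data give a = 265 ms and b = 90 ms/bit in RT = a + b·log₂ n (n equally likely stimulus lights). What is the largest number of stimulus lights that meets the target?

Set 265 + 90·log₂ n ≤ 527 → log₂ n ≤ (527 − 265)/90 = 2.9111.
So n ≤ 2^2.9111 = 7.522; the largest integer n is 7.

7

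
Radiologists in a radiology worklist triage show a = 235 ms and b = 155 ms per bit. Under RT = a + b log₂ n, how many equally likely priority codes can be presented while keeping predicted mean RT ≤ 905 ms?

20

Information budget: (905 − 235)/155 = 4.3226 bits, so n ≤ 2^4.3226 = 20.009 → at most 20.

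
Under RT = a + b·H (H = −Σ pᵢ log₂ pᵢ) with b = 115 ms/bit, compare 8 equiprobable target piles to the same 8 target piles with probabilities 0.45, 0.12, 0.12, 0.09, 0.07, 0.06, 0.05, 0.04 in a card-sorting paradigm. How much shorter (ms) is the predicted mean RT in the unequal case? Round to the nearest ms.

Equiprobable entropy H₀ = log₂ 8 = 3.0000 bits.
Skewed entropy H = −Σ pᵢ log₂ pᵢ = 2.4791 bits.
ΔRT = b·(H₀ − H) = 115 × 0.5209 = 59.90 ms.

60 ms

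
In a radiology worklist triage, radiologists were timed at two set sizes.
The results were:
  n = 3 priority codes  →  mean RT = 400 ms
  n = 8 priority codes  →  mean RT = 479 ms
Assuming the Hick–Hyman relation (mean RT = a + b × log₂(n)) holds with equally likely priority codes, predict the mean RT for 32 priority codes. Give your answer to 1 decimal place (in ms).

590.7 ms

Solve the two-equation system in a and b:
  b = (479 − 400) / (log₂ 8 − log₂ 3) = 79 / (3 − 1.5850) = 55.829 ms/bit
  a = 400 − 55.829 × 1.5850 = 311.513 ms
Then RT(32) = 311.513 + 55.829 × log₂ 32 = 311.513 + 55.829 × 5 ≈ 590.658 ms.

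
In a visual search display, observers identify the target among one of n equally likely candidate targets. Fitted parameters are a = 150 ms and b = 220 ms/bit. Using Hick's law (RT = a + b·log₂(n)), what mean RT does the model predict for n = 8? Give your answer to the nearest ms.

810 ms

log₂(8) = 3 bits, so RT = 150 + 220 × 3 ≈ 810.000 ms.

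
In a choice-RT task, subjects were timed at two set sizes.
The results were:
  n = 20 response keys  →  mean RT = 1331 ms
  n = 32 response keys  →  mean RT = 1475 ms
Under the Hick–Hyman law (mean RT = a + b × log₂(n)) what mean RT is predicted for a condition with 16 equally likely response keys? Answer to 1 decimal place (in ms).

1262.6 ms

RT is linear in log₂ n, so two points fix the line:
  b = (1475 − 1331) / (log₂ 32 − log₂ 20) = 144 / (5 − 4.3219) = 212.367 ms/bit
  a = 1331 − 212.367 × 4.3219 = 413.166 ms
Then RT(16) = 413.166 + 212.367 × log₂ 16 = 413.166 + 212.367 × 4 ≈ 1262.633 ms.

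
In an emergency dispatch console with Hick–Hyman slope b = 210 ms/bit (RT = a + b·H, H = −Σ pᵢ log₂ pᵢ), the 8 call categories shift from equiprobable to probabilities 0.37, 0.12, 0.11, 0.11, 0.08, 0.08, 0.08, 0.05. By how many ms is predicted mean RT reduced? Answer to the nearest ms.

65 ms

Equiprobable entropy H₀ = log₂ 8 = 3.0000 bits.
Skewed entropy H = −Σ pᵢ log₂ pᵢ = 2.6890 bits.
ΔRT = b·(H₀ − H) = 210 × 0.3110 = 65.31 ms.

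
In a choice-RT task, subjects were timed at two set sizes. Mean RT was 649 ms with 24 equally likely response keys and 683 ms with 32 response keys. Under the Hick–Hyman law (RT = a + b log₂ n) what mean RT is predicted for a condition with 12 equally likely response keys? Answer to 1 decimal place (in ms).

567.1 ms

RT is linear in log₂ n, so two points fix the line:
  b = (683 − 649) / (log₂ 32 − log₂ 24) = 34 / (5 − 4.5850) = 81.920 ms/bit
  a = 649 − 81.920 × 4.5850 = 273.398 ms
Then RT(12) = 273.398 + 81.920 × log₂ 12 = 273.398 + 81.920 × 3.5850 ≈ 567.080 ms.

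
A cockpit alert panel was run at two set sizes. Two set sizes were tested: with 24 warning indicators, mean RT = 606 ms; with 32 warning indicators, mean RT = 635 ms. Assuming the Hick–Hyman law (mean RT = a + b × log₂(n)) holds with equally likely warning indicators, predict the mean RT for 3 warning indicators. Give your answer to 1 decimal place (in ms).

396.4 ms

Fit slope and intercept:
  b = (635 − 606) / (log₂ 32 − log₂ 24) = 29 / (5 − 4.5850) = 69.873 ms/bit
  a = 606 − 69.873 × 4.5850 = 285.634 ms
Then RT(3) = 285.634 + 69.873 × log₂ 3 = 285.634 + 69.873 × 1.5850 ≈ 396.380 ms.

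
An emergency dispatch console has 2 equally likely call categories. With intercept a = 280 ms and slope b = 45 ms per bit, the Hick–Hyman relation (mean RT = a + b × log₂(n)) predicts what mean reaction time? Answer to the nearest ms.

325 ms

log₂(2) = 1 bits, so RT = 280 + 45 × 1 ≈ 325.000 ms.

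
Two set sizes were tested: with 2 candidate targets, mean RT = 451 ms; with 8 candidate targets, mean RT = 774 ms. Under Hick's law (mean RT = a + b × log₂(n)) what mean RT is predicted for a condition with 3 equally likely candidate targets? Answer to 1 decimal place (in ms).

545.5 ms

With log₂ n on the abscissa the relation is linear; from the two conditions:
  b = (774 − 451) / (log₂ 8 − log₂ 2) = 323 / (3 − 1) = 161.500 ms/bit
  a = 451 − 161.500 × 1 = 289.500 ms
Then RT(3) = 289.500 + 161.500 × log₂ 3 = 289.500 + 161.500 × 1.5850 ≈ 545.471 ms.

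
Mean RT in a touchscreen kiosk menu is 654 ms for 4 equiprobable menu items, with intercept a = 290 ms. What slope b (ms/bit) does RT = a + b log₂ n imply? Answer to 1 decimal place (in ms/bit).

4 alternatives carry log₂ 4 = 2 bits; the choice cost is 654 − 290 = 364 ms, so b = 364/2 = 182.000 ms/bit.

182.0 ms/bit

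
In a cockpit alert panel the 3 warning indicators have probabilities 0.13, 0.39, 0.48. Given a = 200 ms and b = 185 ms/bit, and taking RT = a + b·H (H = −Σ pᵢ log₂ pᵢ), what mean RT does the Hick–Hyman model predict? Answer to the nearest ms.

Entropy contributions −pᵢ log₂ pᵢ: 0.3826, 0.5298, 0.5083; sum H = 1.4207 bits.
RT = a + bH = 200 + 185·1.4207 = 462.83 ms.

463 ms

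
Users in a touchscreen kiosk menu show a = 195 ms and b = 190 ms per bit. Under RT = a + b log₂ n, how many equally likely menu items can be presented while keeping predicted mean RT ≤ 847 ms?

190·log₂ n ≤ 847 − 195 = 652, giving log₂ n ≤ 3.4316 and n ≤ 10.790. The largest whole number is 10.

10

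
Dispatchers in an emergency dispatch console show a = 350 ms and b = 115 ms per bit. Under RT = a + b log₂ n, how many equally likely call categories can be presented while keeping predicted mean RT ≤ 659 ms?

Set 350 + 115·log₂ n ≤ 659 → log₂ n ≤ (659 − 350)/115 = 2.6870.
So n ≤ 2^2.6870 = 6.440; the largest integer n is 6.

6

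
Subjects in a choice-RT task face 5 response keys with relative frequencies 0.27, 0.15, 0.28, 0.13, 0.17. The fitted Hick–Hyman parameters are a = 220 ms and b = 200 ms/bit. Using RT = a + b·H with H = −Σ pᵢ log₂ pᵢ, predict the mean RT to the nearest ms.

670 ms

H = 0.27·log₂(1/0.27) + 0.15·log₂(1/0.15) + 0.28·log₂(1/0.28) + 0.13·log₂(1/0.13) + 0.17·log₂(1/0.17) = 2.2520 bits.
RT = 220 + 200 × 2.2520 = 670.40 ms.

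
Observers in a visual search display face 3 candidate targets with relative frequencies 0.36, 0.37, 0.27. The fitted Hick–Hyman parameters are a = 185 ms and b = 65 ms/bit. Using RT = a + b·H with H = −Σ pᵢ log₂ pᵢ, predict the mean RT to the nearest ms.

287 ms

H = 0.36·log₂(1/0.36) + 0.37·log₂(1/0.37) + 0.27·log₂(1/0.27) = 1.5714 bits.
RT = 185 + 65 × 1.5714 = 287.14 ms.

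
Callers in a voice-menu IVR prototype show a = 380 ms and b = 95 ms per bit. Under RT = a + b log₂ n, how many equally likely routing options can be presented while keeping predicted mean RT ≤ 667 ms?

Information budget: (667 − 380)/95 = 3.0211 bits, so n ≤ 2^3.0211 = 8.118 → at most 8.

8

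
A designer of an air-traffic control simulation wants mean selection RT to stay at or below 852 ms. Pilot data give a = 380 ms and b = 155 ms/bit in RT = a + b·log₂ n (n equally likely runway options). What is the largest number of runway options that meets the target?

8

Set 380 + 155·log₂ n ≤ 852 → log₂ n ≤ (852 − 380)/155 = 3.0452.
So n ≤ 2^3.0452 = 8.254; the largest integer n is 8.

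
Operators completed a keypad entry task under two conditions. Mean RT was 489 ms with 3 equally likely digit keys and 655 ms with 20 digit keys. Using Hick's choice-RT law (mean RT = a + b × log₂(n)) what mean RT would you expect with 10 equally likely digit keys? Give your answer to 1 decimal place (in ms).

Solve the two-equation system in a and b:
  b = (655 − 489) / (log₂ 20 − log₂ 3) = 166 / (4.3219 − 1.5850) = 60.651 ms/bit
  a = 489 − 60.651 × 1.5850 = 392.870 ms
Then RT(10) = 392.870 + 60.651 × log₂ 10 = 392.870 + 60.651 × 3.3219 ≈ 594.349 ms.

594.3 ms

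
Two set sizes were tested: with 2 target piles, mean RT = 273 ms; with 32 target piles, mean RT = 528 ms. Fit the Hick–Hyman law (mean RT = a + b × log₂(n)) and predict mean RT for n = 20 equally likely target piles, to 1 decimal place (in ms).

With log₂ n on the abscissa the relation is linear; from the two conditions:
  b = (528 − 273) / (log₂ 32 − log₂ 2) = 255 / (5 − 1) = 63.750 ms/bit
  a = 273 − 63.750 × 1 = 209.250 ms
Then RT(20) = 209.250 + 63.750 × log₂ 20 = 209.250 + 63.750 × 4.3219 ≈ 484.773 ms.

484.8 ms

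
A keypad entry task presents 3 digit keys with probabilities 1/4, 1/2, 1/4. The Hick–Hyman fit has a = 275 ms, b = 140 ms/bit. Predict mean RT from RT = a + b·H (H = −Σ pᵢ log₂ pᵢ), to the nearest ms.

H = −Σ pᵢ log₂ pᵢ = 0.25·2 + 0.5·1 + 0.25·2 = 1.500 bits.
RT = 275 + 140 × 1.500 = 485.00 ms.

485 ms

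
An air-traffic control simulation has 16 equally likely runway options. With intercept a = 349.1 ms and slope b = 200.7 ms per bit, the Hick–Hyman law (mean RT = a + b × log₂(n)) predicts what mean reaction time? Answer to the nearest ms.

log₂(16) = 4 bits, so RT = 349.1 + 200.7 × 4 ≈ 1151.900 ms.

1152 ms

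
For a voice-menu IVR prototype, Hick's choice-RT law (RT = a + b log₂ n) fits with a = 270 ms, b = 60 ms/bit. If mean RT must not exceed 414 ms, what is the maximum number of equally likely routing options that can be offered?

5

Set 270 + 60·log₂ n ≤ 414 → log₂ n ≤ (414 − 270)/60 = 2.4000.
So n ≤ 2^2.4000 = 5.278; the largest integer n is 5.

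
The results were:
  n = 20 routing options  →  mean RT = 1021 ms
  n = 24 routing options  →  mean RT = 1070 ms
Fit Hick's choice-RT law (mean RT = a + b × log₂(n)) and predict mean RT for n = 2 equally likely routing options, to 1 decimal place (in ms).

With log₂ n on the abscissa the relation is linear; from the two conditions:
  b = (1070 − 1021) / (log₂ 24 − log₂ 20) = 49 / (4.5850 − 4.3219) = 186.287 ms/bit
  a = 1021 − 186.287 × 4.3219 = 215.879 ms
Then RT(2) = 215.879 + 186.287 × log₂ 2 = 215.879 + 186.287 × 1 ≈ 402.167 ms.

402.2 ms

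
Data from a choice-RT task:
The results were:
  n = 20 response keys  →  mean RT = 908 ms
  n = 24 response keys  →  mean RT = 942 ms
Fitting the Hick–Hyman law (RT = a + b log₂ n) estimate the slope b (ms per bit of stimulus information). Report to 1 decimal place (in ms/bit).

b = (RT₂ − RT₁)/(log₂ n₂ − log₂ n₁) = (942 − 908)/(4.5850 − 4.3219) = 129.261 ms/bit.

129.3 ms/bit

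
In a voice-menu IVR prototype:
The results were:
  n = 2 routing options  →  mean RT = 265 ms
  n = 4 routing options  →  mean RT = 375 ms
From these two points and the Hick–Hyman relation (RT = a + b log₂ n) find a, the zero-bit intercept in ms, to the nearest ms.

The slope on a log₂ axis is (375 − 265) / (2 − 1) = 110 ms/bit.
a = RT₁ − b·log₂ n₁ = 265 − 110 × 1 = 155.000 ms.

155 ms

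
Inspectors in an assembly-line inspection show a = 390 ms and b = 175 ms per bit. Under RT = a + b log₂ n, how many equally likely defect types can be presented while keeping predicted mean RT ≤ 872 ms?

175·log₂ n ≤ 872 − 390 = 482, giving log₂ n ≤ 2.7543 and n ≤ 6.747. The largest whole number is 6.

6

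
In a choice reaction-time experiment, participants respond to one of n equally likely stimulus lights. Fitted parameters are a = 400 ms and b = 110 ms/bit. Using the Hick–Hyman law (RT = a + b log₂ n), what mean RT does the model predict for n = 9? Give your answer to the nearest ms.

log₂(9) = 3.1699 bits, so RT = 400 + 110 × 3.1699 ≈ 748.692 ms.

749 ms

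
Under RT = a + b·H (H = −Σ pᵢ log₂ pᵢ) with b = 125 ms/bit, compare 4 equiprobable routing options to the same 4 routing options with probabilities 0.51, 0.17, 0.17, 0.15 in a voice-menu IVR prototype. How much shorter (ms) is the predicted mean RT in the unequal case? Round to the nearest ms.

Equiprobable entropy H₀ = log₂ 4 = 2.0000 bits.
Skewed entropy H = −Σ pᵢ log₂ pᵢ = 1.7751 bits.
ΔRT = b·(H₀ − H) = 125 × 0.2249 = 28.11 ms.

28 ms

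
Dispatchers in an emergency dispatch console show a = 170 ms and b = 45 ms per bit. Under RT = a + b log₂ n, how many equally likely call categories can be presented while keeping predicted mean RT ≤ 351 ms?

Set 170 + 45·log₂ n ≤ 351 → log₂ n ≤ (351 − 170)/45 = 4.0222.
So n ≤ 2^4.0222 = 16.248; the largest integer n is 16.

16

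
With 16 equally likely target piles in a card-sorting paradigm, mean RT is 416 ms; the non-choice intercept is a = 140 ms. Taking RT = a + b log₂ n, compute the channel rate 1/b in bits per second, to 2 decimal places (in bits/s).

Choice component = 416 − 140 = 276 ms over log₂(16) = 4 bits.
b = 276 / 4 = 69.000 ms/bit, so 1/b = 14.493 bits/s.

14.49 bits/s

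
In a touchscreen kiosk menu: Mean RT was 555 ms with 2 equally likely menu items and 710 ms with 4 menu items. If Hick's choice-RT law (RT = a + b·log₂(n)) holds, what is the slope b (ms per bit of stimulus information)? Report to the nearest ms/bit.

Slope: b = (710 − 555) / (log₂ 4 − log₂ 2) = 155/1.0000 = 155 ms/bit.

155 ms/bit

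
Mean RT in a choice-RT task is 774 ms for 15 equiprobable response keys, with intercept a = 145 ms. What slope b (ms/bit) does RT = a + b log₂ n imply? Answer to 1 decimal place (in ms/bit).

161.0 ms/bit

15 alternatives carry log₂ 15 = 3.9069 bits; the choice cost is 774 − 145 = 629 ms, so b = 629/3.9069 = 160.998 ms/bit.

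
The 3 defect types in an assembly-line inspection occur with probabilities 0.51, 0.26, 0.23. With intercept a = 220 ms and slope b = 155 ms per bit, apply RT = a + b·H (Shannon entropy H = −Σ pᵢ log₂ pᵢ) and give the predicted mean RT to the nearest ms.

Entropy contributions −pᵢ log₂ pᵢ: 0.4954, 0.5053, 0.4877; sum H = 1.4884 bits.
RT = a + bH = 220 + 155·1.4884 = 450.70 ms.

451 ms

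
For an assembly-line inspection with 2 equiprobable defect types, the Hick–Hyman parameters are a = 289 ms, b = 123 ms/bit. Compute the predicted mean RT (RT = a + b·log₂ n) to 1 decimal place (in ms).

log₂(2) = 1 bits, so RT = 289 + 123 × 1 ≈ 412.000 ms.

412.0 ms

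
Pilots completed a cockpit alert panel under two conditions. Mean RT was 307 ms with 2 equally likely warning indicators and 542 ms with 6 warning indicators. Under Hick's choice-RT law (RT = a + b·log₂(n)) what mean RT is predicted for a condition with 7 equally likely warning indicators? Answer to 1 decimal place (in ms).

RT is linear in log₂ n, so two points fix the line:
  b = (542 − 307) / (log₂ 6 − log₂ 2) = 235 / (2.5850 − 1) = 148.268 ms/bit
  a = 307 − 148.268 × 1 = 158.732 ms
Then RT(7) = 158.732 + 148.268 × log₂ 7 = 158.732 + 148.268 × 2.8074 ≈ 574.974 ms.

575.0 ms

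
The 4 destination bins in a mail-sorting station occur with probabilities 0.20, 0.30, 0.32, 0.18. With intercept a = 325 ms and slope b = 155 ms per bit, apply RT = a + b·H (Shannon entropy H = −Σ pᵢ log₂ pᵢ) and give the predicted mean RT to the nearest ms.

628 ms

Entropy contributions −pᵢ log₂ pᵢ: 0.4644, 0.5211, 0.5260, 0.4453; sum H = 1.9568 bits.
RT = a + bH = 325 + 155·1.9568 = 628.31 ms.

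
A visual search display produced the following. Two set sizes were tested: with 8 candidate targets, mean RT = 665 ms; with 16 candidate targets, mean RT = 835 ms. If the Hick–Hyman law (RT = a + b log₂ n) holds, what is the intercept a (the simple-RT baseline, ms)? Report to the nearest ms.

The slope on a log₂ axis is (835 − 665) / (4 − 3) = 170 ms/bit.
Intercept: a = 665 − 170·log₂(8) = 155.000 ms.

155 ms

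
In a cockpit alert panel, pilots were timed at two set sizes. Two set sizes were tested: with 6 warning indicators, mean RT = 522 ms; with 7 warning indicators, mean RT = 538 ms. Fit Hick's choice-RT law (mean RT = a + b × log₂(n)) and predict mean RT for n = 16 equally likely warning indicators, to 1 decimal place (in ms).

623.8 ms

Solve the two-equation system in a and b:
  b = (538 − 522) / (log₂ 7 − log₂ 6) = 16 / (2.8074 − 2.5850) = 71.945 ms/bit
  a = 522 − 71.945 × 2.5850 = 336.025 ms
Then RT(16) = 336.025 + 71.945 × log₂ 16 = 336.025 + 71.945 × 4 ≈ 623.805 ms.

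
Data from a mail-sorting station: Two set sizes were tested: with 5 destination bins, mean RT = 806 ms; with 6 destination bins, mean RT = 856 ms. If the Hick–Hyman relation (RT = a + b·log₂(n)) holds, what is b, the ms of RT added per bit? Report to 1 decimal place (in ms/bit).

b = (RT₂ − RT₁)/(log₂ n₂ − log₂ n₁) = (856 − 806)/(2.5850 − 2.3219) = 190.089 ms/bit.

190.1 ms/bit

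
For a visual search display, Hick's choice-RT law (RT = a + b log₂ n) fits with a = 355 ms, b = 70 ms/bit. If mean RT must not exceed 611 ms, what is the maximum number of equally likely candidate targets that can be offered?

70·log₂ n ≤ 611 − 355 = 256, giving log₂ n ≤ 3.6571 and n ≤ 12.616. The largest whole number is 12.

12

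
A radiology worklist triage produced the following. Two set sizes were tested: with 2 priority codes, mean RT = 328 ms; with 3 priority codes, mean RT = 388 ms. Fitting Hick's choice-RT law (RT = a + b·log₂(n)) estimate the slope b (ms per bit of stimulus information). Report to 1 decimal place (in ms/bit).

102.6 ms/bit

Slope: b = (388 − 328) / (log₂ 3 − log₂ 2) = 60/0.5850 = 102.571 ms/bit.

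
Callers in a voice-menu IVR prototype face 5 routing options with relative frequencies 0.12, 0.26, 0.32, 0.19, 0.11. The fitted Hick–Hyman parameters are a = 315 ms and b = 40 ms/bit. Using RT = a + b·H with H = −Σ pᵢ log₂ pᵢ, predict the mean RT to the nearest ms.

403 ms

Entropy contributions −pᵢ log₂ pᵢ: 0.3671, 0.5053, 0.5260, 0.4552, 0.3503; sum H = 2.2039 bits.
RT = a + bH = 315 + 40·2.2039 = 403.16 ms.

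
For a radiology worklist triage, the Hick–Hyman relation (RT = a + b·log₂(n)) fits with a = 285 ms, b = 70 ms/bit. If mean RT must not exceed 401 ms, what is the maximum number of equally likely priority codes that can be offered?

3

Set 285 + 70·log₂ n ≤ 401 → log₂ n ≤ (401 − 285)/70 = 1.6571.
So n ≤ 2^1.6571 = 3.154; the largest integer n is 3.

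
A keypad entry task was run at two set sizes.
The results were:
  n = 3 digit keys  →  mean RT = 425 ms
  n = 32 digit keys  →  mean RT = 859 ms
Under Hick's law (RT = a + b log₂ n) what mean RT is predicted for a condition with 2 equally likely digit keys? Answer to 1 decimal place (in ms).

350.7 ms

RT is linear in log₂ n, so two points fix the line:
  b = (859 − 425) / (log₂ 32 − log₂ 3) = 434 / (5 − 1.5850) = 127.085 ms/bit
  a = 425 − 127.085 × 1.5850 = 223.575 ms
Then RT(2) = 223.575 + 127.085 × log₂ 2 = 223.575 + 127.085 × 1 ≈ 350.660 ms.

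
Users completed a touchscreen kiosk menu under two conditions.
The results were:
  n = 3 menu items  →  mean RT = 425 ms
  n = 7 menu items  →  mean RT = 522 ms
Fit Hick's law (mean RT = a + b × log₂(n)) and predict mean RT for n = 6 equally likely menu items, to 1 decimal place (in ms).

Solve the two-equation system in a and b:
  b = (522 − 425) / (log₂ 7 − log₂ 3) = 97 / (2.8074 − 1.5850) = 79.353 ms/bit
  a = 425 − 79.353 × 1.5850 = 299.229 ms
Then RT(6) = 299.229 + 79.353 × log₂ 6 = 299.229 + 79.353 × 2.5850 ≈ 504.353 ms.

504.4 ms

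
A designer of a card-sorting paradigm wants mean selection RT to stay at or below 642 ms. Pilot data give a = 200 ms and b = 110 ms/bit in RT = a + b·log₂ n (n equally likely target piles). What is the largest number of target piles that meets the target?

110·log₂ n ≤ 642 − 200 = 442, giving log₂ n ≤ 4.0182 and n ≤ 16.203. The largest whole number is 16.

16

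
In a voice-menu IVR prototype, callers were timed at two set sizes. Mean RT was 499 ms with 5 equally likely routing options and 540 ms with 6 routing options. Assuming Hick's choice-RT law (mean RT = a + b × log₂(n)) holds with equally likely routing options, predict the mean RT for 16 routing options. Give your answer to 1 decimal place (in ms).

RT is linear in log₂ n, so two points fix the line:
  b = (540 − 499) / (log₂ 6 − log₂ 5) = 41 / (2.5850 − 2.3219) = 155.873 ms/bit
  a = 499 − 155.873 × 2.3219 = 137.074 ms
Then RT(16) = 137.074 + 155.873 × log₂ 16 = 137.074 + 155.873 × 4 ≈ 760.566 ms.

760.6 ms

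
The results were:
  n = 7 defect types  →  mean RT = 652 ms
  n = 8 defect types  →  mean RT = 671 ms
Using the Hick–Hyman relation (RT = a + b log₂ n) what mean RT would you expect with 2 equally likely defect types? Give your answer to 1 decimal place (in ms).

473.7 ms

Solve the two-equation system in a and b:
  b = (671 − 652) / (log₂ 8 − log₂ 7) = 19 / (3 − 2.8074) = 98.627 ms/bit
  a = 652 − 98.627 × 2.8074 = 375.119 ms
Then RT(2) = 375.119 + 98.627 × log₂ 2 = 375.119 + 98.627 × 1 ≈ 473.746 ms.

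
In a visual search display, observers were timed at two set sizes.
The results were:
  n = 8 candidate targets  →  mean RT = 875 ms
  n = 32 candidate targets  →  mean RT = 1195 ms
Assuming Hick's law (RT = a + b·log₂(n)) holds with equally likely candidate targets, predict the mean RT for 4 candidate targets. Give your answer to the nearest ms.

Fit slope and intercept:
  b = (1195 − 875) / (log₂ 32 − log₂ 8) = 320 / (5 − 3) = 160 ms/bit
  a = 875 − 160 × 3 = 395 ms
Then RT(4) = 395 + 160 × log₂ 4 = 395 + 160 × 2 ≈ 715.000 ms.

715 ms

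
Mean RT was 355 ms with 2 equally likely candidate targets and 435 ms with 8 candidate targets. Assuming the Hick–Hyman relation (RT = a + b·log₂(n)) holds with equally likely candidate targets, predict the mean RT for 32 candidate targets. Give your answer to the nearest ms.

515 ms

With log₂ n on the abscissa the relation is linear; from the two conditions:
  b = (435 − 355) / (log₂ 8 − log₂ 2) = 80 / (3 − 1) = 40 ms/bit
  a = 355 − 40 × 1 = 315 ms
Then RT(32) = 315 + 40 × log₂ 32 = 315 + 40 × 5 ≈ 515.000 ms.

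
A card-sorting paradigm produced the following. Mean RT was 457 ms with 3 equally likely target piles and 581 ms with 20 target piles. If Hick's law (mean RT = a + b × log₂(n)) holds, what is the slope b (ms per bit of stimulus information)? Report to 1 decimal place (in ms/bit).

45.3 ms/bit

Slope: b = (581 − 457) / (log₂ 20 − log₂ 3) = 124/2.7370 = 45.306 ms/bit.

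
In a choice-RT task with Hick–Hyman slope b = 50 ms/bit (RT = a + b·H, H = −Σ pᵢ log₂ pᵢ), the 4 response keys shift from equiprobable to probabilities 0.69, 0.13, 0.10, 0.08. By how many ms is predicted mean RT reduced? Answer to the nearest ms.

The RT saving is b·ΔH. Equiprobable H₀ = log₂(4) = 2.0000 bits; with the given probabilities H = 1.3757 bits.
b·(H₀ − H) = 50 × (2.0000 − 1.3757) = 31.21 ms.

31 ms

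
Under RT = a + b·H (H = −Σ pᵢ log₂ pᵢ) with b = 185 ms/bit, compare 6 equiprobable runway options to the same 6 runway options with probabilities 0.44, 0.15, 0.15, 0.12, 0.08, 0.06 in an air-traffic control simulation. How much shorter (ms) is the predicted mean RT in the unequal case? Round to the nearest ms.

63 ms

The RT saving is b·ΔH. Equiprobable H₀ = log₂(6) = 2.5850 bits; with the given probabilities H = 2.2443 bits.
b·(H₀ − H) = 185 × (2.5850 − 2.2443) = 63.01 ms.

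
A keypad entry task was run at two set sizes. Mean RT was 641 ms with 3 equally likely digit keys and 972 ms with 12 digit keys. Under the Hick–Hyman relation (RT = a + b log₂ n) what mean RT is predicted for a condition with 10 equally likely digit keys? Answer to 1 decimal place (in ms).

Solve the two-equation system in a and b:
  b = (972 − 641) / (log₂ 12 − log₂ 3) = 331 / (3.5850 − 1.5850) = 165.500 ms/bit
  a = 641 − 165.500 × 1.5850 = 378.689 ms
Then RT(10) = 378.689 + 165.500 × log₂ 10 = 378.689 + 165.500 × 3.3219 ≈ 928.468 ms.

928.5 ms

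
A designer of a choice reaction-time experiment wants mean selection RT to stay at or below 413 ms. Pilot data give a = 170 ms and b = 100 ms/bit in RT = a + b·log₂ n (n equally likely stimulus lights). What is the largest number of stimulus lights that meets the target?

5

Set 170 + 100·log₂ n ≤ 413 → log₂ n ≤ (413 − 170)/100 = 2.4300.
So n ≤ 2^2.4300 = 5.389; the largest integer n is 5.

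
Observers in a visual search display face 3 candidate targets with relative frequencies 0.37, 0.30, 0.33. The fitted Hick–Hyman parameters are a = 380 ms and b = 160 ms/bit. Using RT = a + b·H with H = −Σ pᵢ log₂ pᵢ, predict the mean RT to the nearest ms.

633 ms

Entropy contributions −pᵢ log₂ pᵢ: 0.5307, 0.5211, 0.5278; sum H = 1.5796 bits.
RT = a + bH = 380 + 160·1.5796 = 632.74 ms.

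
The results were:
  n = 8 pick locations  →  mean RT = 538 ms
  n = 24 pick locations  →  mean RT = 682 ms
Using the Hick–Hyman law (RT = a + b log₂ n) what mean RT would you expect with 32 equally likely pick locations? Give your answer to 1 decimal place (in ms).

Solve the two-equation system in a and b:
  b = (682 − 538) / (log₂ 24 − log₂ 8) = 144 / (4.5850 − 3) = 90.854 ms/bit
  a = 538 − 90.854 × 3 = 265.438 ms
Then RT(32) = 265.438 + 90.854 × log₂ 32 = 265.438 + 90.854 × 5 ≈ 719.708 ms.

719.7 ms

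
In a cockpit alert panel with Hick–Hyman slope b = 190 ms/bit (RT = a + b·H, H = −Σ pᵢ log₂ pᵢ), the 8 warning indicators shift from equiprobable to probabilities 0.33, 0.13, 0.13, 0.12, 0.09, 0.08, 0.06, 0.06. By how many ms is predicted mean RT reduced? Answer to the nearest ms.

47 ms

The RT saving is b·ΔH. Equiprobable H₀ = log₂(8) = 3.0000 bits; with the given probabilities H = 2.7514 bits.
b·(H₀ − H) = 190 × (3.0000 − 2.7514) = 47.23 ms.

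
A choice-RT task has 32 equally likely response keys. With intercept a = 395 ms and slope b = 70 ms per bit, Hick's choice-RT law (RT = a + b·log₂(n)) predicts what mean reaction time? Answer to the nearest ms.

log₂(32) = 5 bits, so RT = 395 + 70 × 5 ≈ 745.000 ms.

745 ms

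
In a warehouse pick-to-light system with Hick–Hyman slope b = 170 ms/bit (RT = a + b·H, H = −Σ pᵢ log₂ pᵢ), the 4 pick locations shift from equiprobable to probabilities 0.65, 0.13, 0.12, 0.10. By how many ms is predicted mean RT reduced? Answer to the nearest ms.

The RT saving is b·ΔH. Equiprobable H₀ = log₂(4) = 2.0000 bits; with the given probabilities H = 1.4859 bits.
b·(H₀ − H) = 170 × (2.0000 − 1.4859) = 87.40 ms.

87 ms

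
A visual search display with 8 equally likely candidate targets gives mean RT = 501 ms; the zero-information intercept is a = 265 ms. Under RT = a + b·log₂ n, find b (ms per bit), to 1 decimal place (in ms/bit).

78.7 ms/bit

log₂(8) = 3 bits.
b = (RT − a)/log₂ n = (501 − 265) / 3 = 78.667 ms/bit.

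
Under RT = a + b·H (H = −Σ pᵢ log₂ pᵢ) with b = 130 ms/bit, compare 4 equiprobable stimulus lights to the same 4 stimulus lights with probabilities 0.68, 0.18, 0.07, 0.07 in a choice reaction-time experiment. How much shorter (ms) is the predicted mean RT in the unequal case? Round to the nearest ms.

Equiprobable entropy H₀ = log₂ 4 = 2.0000 bits.
Skewed entropy H = −Σ pᵢ log₂ pᵢ = 1.3608 bits.
ΔRT = b·(H₀ − H) = 130 × 0.6392 = 83.10 ms.

83 ms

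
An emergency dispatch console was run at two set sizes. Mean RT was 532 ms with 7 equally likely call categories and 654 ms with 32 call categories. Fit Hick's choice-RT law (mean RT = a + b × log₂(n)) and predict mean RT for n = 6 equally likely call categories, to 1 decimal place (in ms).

RT is linear in log₂ n, so two points fix the line:
  b = (654 − 532) / (log₂ 32 − log₂ 7) = 122 / (5 − 2.8074) = 55.641 ms/bit
  a = 532 − 55.641 × 2.8074 = 375.797 ms
Then RT(6) = 375.797 + 55.641 × log₂ 6 = 375.797 + 55.641 × 2.5850 ≈ 519.626 ms.

519.6 ms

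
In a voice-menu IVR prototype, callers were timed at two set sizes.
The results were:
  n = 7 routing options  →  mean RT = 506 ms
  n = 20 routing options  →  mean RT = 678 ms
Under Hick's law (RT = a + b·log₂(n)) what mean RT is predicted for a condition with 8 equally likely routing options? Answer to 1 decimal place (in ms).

With log₂ n on the abscissa the relation is linear; from the two conditions:
  b = (678 − 506) / (log₂ 20 − log₂ 7) = 172 / (4.3219 − 2.8074) = 113.563 ms/bit
  a = 506 − 113.563 × 2.8074 = 187.187 ms
Then RT(8) = 187.187 + 113.563 × log₂ 8 = 187.187 + 113.563 × 3 ≈ 527.877 ms.

527.9 ms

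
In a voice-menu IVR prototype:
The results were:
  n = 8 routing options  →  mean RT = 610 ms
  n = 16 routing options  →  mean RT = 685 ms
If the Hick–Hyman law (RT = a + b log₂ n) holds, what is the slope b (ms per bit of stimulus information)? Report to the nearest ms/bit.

75 ms/bit

The slope on a log₂ axis is (685 − 610) / (4 − 3) = 75 ms/bit.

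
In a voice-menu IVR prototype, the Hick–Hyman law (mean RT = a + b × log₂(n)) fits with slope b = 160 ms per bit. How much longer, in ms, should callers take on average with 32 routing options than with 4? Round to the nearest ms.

The intercept a cancels: ΔRT = b·(log₂ n₂ − log₂ n₁) = b·log₂(n₂/n₁).
log₂(32) − log₂(4) = log₂(32/4) = log₂(8) = 3.
ΔRT = 160 × 3.0000 = 480.000 ms.

480 ms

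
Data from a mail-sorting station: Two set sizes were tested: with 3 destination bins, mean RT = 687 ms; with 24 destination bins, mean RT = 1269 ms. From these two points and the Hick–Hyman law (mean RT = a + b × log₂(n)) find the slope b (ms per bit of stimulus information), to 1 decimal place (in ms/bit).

194.0 ms/bit

The slope on a log₂ axis is (1269 − 687) / (4.5850 − 1.5850) = 194.000 ms/bit.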